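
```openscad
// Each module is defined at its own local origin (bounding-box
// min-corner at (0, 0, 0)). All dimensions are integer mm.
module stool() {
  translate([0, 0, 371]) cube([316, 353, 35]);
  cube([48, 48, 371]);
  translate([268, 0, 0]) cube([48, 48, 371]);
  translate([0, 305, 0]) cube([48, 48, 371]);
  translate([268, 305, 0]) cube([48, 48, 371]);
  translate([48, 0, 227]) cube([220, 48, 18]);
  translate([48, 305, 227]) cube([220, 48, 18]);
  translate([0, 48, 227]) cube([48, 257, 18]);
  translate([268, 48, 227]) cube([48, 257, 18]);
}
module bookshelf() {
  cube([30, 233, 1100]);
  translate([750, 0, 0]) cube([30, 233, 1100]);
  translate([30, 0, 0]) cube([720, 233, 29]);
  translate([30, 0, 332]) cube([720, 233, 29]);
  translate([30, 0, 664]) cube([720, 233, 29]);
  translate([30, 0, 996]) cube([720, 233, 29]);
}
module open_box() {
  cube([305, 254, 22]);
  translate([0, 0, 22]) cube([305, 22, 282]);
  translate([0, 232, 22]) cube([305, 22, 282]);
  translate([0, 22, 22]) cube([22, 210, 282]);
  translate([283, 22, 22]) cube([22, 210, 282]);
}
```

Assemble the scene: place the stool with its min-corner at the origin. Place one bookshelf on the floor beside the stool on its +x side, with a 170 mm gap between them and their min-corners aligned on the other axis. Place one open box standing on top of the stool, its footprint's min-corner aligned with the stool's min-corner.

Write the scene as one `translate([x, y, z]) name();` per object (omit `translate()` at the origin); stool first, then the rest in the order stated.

stool();
translate([486, 0, 0]) bookshelf();
translate([0, 0, 406]) open_box();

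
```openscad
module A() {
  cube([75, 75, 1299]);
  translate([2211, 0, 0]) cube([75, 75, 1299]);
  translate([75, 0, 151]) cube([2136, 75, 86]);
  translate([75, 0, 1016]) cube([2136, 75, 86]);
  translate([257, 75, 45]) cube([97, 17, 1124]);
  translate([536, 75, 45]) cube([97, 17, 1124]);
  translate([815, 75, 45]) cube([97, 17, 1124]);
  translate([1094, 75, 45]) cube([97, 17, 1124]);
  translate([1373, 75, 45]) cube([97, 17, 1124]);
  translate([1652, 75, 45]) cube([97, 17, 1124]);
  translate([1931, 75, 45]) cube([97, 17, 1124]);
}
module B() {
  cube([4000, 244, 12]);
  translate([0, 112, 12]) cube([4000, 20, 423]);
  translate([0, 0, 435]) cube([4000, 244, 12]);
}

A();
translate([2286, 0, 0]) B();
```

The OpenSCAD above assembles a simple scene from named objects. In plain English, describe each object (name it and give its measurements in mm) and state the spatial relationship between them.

A is a fence section. Two 75×75 mm posts, 1299 mm tall, stand on the floor with a clear span of 2136 mm between their inner faces. Two horizontal rails of 75×86 mm section span the gap between the posts with their undersides at z = 151 mm and z = 1016 mm, flush with the posts' −y face. 7 pickets, each 97 mm wide, 17 mm thick and 1124 mm tall, are fixed to the +y face of the rails with their bottoms at z = 45 mm, evenly spaced across the span with equal gaps (rounded down to the nearest mm) at the −x end and between each pair — any rounding remainder accumulates at the +x end.

B is an I-beam lying along x, 4000 mm long. Overall section height 447 mm. Two flanges 244 mm wide (y) and 12 mm thick, one on the floor and one at the top; a web 20 mm thick runs between them, centred on the flange width.

The I-beam is against the fence section's +x side, with their −y faces flush.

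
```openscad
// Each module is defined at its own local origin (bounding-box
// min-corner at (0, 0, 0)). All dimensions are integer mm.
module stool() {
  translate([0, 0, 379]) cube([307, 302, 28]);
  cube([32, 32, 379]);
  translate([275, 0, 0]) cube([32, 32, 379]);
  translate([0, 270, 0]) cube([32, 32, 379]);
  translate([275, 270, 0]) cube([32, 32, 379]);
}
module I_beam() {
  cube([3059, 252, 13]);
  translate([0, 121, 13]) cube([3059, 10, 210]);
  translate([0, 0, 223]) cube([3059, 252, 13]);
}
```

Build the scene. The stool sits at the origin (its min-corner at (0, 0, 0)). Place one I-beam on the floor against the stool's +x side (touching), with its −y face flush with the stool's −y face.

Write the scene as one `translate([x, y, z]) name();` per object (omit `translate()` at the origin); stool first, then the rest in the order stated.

stool();
translate([307, 0, 0]) I_beam();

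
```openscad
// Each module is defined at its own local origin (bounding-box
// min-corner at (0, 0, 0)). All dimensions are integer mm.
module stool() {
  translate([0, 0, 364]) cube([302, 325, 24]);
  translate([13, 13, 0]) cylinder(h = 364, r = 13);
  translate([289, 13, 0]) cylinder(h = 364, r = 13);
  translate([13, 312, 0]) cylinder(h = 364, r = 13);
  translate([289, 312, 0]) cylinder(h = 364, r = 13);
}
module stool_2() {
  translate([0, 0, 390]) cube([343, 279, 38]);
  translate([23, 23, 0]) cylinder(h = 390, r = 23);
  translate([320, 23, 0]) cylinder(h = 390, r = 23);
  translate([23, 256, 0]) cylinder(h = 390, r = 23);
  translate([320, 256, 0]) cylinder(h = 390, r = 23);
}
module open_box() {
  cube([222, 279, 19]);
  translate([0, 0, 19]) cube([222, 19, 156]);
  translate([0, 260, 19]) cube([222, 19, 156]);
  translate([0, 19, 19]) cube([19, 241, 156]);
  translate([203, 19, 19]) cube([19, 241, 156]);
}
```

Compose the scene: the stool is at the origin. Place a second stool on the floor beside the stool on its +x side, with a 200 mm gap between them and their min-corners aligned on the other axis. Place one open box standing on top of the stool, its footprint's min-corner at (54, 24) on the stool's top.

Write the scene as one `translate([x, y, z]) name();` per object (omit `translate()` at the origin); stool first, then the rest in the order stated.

stool();
translate([502, 0, 0]) stool_2();
translate([54, 24, 388]) open_box();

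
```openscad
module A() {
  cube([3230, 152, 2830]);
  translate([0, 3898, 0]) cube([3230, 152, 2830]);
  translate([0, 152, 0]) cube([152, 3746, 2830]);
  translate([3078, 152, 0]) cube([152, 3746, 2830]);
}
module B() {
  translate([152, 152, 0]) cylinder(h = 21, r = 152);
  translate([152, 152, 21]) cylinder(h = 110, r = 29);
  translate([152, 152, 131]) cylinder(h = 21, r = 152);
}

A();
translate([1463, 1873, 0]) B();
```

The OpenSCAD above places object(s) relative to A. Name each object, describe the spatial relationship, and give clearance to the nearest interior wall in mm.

A is a house frame. B is a spool. The spool sits inside the house frame, centred. The clearance to the nearest interior wall is 1311 mm.

Clearances: x = 1311, y = 1721; minimum 1311 mm.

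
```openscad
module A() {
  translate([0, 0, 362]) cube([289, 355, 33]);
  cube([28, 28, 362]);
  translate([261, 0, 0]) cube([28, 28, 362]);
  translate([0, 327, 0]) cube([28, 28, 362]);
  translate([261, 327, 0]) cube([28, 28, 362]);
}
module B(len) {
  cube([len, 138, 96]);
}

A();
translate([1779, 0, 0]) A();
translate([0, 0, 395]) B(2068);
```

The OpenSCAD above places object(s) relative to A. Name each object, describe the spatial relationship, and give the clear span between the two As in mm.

Second stool starts at x = 1779; first ends at x = 289; clear span = 1779 − 289 = 1490 mm.

A is a stool. B is a beam. A beam spans the tops of two stools. The clear span between the two stools is 1490 mm.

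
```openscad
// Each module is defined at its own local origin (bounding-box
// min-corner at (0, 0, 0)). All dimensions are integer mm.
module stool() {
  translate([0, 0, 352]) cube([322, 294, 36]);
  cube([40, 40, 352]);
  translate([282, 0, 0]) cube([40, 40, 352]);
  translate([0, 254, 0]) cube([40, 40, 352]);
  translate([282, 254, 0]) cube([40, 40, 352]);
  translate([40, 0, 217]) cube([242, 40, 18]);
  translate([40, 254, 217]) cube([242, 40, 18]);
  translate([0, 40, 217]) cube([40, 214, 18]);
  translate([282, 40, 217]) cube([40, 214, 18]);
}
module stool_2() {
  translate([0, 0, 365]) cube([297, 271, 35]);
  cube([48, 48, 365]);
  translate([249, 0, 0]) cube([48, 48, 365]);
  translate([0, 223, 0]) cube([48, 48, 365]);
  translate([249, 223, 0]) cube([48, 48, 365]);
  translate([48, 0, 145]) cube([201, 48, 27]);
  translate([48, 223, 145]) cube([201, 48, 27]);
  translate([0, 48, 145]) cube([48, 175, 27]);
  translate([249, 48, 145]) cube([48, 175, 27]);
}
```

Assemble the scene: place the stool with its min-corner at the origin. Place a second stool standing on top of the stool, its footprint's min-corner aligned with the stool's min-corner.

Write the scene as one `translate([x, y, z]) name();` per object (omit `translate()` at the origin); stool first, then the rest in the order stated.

stool();
translate([0, 0, 388]) stool_2();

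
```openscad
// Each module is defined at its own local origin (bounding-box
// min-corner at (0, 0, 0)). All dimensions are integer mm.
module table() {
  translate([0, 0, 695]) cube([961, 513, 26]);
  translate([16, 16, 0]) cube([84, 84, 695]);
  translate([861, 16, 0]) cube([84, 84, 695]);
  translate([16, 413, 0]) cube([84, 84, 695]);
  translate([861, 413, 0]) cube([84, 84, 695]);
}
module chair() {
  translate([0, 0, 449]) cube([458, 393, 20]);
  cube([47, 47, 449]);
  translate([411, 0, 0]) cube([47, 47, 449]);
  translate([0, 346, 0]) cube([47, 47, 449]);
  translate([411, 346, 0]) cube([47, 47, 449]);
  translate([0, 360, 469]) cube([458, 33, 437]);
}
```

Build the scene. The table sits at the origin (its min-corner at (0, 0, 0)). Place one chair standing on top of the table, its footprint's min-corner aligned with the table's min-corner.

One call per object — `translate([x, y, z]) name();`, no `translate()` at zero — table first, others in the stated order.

table();
translate([0, 0, 721]) chair();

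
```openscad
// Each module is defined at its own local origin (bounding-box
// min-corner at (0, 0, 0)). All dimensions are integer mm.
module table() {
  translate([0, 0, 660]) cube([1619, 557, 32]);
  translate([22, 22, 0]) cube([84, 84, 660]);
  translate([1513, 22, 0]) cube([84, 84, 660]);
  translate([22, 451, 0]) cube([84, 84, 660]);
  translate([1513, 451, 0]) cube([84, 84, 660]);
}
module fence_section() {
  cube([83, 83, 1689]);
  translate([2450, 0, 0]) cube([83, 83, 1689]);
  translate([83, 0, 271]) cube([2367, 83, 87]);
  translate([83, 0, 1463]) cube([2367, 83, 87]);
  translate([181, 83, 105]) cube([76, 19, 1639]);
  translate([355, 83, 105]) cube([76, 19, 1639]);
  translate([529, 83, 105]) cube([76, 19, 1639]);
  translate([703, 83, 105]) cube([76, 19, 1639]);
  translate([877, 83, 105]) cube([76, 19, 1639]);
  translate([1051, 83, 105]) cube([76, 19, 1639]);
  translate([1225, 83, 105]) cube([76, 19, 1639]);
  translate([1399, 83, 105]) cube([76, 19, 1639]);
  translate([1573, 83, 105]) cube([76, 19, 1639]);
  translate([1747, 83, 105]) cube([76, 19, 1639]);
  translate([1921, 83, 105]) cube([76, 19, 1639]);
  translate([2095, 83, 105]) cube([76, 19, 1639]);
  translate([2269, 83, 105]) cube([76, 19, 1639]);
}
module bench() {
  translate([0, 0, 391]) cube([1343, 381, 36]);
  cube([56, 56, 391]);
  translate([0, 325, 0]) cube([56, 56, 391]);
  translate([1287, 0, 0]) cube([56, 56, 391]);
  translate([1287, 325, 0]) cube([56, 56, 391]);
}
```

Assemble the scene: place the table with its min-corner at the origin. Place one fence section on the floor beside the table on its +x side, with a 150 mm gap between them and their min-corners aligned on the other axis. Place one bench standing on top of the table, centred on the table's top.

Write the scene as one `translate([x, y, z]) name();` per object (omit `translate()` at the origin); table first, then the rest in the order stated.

table();
translate([1769, 0, 0]) fence_section();
translate([138, 88, 692]) bench();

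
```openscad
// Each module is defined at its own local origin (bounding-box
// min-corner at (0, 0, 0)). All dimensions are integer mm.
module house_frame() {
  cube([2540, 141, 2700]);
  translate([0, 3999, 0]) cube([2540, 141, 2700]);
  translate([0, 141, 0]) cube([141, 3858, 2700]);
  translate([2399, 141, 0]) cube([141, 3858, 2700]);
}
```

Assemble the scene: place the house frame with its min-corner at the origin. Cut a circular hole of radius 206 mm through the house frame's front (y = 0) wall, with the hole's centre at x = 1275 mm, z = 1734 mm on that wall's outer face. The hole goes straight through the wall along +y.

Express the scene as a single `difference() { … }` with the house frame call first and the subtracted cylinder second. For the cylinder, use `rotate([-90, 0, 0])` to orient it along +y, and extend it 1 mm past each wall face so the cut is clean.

difference() {
  house_frame();
  translate([1275, -1, 1734]) rotate([-90, 0, 0]) cylinder(h = 143, r = 206);
}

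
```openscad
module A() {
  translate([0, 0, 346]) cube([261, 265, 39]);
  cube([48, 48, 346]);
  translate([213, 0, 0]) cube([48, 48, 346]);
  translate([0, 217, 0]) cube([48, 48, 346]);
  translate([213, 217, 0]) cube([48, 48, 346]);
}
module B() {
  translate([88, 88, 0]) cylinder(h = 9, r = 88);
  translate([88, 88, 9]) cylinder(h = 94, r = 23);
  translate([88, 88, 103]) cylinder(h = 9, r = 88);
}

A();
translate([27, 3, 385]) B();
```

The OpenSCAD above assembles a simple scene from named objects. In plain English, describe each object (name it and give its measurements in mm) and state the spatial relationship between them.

A is a simple wooden stool: a rectangular seat 261 mm (x) by 265 mm (y), 39 mm thick, top face at z = 385 mm, on four square legs, each 48×48 mm in cross-section. The legs rest on z = 0, each flush with a corner of the seat.

B is a spool: two coaxial disc flanges of radius 88 mm and thickness 9 mm, joined by a core cylinder of radius 23 mm and height 94 mm. The lower flange rests on z = 0 and the three cylinders share a vertical axis.

The spool is on top of the stool.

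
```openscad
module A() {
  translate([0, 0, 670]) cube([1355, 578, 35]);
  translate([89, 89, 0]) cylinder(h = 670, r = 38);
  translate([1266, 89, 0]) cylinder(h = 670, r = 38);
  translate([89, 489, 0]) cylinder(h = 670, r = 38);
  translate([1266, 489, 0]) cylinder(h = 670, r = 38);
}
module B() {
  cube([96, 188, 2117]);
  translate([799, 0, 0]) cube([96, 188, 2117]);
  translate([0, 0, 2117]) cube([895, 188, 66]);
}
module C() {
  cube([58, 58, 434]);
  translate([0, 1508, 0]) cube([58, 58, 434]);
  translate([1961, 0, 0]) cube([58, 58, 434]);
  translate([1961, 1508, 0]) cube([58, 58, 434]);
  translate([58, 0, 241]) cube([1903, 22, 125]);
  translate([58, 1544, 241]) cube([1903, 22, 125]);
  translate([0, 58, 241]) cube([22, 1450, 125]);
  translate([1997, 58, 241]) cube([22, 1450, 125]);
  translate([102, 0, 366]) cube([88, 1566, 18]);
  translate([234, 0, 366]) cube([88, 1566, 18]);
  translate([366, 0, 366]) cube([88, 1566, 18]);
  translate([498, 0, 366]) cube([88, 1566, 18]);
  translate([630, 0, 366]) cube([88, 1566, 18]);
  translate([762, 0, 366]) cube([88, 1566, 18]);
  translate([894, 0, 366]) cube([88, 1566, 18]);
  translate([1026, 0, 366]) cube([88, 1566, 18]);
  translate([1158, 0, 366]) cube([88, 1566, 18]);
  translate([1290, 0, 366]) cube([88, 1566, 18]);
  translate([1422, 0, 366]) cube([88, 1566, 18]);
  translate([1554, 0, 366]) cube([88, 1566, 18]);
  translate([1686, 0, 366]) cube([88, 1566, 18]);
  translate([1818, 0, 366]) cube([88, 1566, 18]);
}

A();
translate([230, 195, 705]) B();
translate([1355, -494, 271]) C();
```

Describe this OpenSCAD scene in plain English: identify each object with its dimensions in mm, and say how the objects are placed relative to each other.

A is a table with a 1355×578 mm rectangular top, 35 mm thick, top surface at z = 705 mm, supported by four round legs of 76 mm diameter, each leg's bounding box inset 51 mm from the nearest pair of top edges, running from the floor.

B is a rectangular door frame: two vertical jambs of 96×188 mm section, 2117 mm tall, with a clear opening 703 mm wide between their inner faces. A header 66 mm tall and 188 mm deep lies on top of the jambs and spans the full outside width.

C is a bed frame 2019 mm long (x) by 1566 mm wide (y). Four 58×58 mm corner posts, 434 mm tall, at the corners of the footprint. Four rails of 22 mm thickness and 125 mm height run between adjacent posts with their undersides at z = 241 mm, their outer faces flush with the outside of the frame (the two x-running rails run between the posts' inner faces; the two y-running rails run between the posts' inner faces). 14 slats, each 88 mm wide (x) and 18 mm thick, lie across the top of the two x-running rails, running the full 1566 mm width of the frame in y; the slats are evenly spaced along x between the inner faces of the end posts with equal gaps (rounded down to the nearest mm) at the −x end and between each pair — any rounding remainder accumulates at the +x end.

The door frame is on top of the table, centred. The bed frame is beside the table with their tops flush at z = 705.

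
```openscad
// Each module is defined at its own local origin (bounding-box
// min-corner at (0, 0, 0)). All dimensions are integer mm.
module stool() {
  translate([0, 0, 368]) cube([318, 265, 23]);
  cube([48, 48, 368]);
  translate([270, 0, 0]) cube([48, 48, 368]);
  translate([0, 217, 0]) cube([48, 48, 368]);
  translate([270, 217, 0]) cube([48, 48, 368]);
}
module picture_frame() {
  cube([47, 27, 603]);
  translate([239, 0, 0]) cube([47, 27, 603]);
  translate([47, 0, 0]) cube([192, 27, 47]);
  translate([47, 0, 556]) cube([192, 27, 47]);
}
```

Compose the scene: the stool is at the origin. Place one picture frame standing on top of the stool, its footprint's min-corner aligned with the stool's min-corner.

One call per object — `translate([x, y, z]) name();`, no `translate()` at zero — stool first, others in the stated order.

stool();
translate([0, 0, 391]) picture_frame();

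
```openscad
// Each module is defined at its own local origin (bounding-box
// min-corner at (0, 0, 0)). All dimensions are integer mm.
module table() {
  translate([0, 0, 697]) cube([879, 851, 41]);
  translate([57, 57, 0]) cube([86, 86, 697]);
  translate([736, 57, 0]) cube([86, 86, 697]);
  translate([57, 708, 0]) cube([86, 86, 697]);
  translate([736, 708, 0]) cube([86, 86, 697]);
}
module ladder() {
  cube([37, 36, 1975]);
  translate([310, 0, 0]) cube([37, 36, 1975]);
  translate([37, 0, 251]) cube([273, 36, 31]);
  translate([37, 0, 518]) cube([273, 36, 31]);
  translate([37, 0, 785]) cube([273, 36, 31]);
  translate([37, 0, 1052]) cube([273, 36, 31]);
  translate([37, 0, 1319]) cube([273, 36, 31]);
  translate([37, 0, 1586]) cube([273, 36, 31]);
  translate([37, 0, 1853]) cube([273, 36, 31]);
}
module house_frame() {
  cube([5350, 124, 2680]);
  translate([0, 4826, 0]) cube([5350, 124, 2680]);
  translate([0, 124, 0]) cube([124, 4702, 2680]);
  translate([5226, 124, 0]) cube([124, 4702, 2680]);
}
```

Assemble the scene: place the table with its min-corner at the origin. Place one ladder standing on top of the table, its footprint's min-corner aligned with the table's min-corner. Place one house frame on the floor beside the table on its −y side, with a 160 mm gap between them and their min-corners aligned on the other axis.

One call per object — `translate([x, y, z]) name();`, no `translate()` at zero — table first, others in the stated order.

table();
translate([0, 0, 738]) ladder();
translate([0, -5110, 0]) house_frame();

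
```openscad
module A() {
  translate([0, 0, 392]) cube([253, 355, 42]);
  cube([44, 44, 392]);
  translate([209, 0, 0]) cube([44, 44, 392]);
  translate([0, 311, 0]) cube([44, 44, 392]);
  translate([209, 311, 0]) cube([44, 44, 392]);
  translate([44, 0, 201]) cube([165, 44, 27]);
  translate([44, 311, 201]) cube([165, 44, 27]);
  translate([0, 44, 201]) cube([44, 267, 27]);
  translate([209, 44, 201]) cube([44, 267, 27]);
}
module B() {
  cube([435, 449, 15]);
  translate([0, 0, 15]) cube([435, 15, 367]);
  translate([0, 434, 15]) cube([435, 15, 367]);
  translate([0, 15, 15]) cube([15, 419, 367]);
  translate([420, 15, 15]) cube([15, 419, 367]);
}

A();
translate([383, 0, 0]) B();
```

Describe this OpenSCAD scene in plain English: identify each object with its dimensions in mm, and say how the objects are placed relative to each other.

A is a simple wooden stool: a rectangular seat 253 mm (x) by 355 mm (y), 42 mm thick, top face at z = 434 mm, on four square legs, each 44×44 mm in cross-section. The legs rest on z = 0, each flush with a corner of the seat. Four stretchers, 44 mm wide and 27 mm tall, connect adjacent legs with their undersides at z = 201 mm, each running between the inner faces of the legs it joins and aligned with the legs' outer faces on the other axis.

B is an open-topped rectangular box: outside dimensions 435×449×382 mm, with a uniform wall and base thickness of 15 mm. The base is a full 435×449 slab on the floor; four walls sit on top of the base. The front and back walls (the −y and +y sides) span the full width; the two side walls fit between them.

The open box is on the floor beside the stool on its +x side.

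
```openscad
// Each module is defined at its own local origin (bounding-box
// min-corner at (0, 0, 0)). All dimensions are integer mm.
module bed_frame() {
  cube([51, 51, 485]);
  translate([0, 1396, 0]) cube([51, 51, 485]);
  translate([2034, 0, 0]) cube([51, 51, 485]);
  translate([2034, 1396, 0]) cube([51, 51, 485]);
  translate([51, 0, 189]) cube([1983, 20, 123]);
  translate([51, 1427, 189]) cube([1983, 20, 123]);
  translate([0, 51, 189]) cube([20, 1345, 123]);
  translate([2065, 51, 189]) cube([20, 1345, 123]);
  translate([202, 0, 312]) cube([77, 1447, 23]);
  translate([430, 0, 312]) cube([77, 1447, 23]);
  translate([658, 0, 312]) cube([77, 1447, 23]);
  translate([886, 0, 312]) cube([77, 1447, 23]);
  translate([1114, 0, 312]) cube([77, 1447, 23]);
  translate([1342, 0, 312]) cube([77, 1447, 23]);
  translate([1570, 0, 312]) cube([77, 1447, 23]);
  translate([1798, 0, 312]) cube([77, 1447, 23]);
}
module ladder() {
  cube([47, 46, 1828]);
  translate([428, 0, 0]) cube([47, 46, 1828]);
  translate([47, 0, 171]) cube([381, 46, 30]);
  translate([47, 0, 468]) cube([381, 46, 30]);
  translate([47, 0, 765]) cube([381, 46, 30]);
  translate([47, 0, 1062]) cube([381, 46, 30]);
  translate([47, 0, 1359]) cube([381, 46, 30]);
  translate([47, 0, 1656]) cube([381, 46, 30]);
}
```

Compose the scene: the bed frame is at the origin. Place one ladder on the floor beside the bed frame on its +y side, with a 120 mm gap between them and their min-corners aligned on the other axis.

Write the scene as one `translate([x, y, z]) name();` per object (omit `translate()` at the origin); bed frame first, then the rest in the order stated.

bed_frame();
translate([0, 1567, 0]) ladder();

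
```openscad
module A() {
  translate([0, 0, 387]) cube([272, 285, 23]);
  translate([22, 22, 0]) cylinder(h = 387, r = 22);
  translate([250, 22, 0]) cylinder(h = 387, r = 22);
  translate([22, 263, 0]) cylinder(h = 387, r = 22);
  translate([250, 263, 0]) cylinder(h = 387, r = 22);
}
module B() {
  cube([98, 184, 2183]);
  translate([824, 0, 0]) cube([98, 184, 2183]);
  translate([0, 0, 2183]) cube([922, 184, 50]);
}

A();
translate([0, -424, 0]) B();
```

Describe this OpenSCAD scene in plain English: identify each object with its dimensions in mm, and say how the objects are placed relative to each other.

A is a simple wooden stool: a rectangular seat 272 mm (x) by 285 mm (y), 23 mm thick, top face at z = 410 mm, on four round legs, each 44 mm in diameter. The legs rest on z = 0, each leg's axis is inset half a diameter from the nearest pair of seat edges (so the leg's bounding box is flush with the corner).

B is a door frame. The clear opening is 726 mm wide and 2183 mm high. Two 98 mm wide jambs, 184 mm deep, stand either side of the opening from the floor to the top of the opening. A 50 mm thick head sits across the top of both jambs, spanning the full outside width of the frame.

The door frame is on the floor beside the stool on its −y side.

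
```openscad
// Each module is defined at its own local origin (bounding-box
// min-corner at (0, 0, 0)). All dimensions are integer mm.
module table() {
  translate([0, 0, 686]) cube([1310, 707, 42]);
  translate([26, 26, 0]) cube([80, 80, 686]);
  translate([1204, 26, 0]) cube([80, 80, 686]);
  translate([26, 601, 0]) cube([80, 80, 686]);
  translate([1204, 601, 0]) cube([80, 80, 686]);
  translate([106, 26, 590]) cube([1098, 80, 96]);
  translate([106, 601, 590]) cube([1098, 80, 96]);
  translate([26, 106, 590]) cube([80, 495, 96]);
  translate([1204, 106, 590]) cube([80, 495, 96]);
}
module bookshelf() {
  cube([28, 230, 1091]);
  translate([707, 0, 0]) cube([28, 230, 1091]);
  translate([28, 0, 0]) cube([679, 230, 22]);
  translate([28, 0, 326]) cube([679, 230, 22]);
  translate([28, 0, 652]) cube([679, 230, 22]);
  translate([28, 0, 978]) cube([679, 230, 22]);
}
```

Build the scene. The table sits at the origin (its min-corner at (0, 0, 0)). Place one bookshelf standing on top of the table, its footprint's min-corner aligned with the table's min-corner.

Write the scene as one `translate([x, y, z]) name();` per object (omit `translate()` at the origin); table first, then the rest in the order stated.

table();
translate([0, 0, 728]) bookshelf();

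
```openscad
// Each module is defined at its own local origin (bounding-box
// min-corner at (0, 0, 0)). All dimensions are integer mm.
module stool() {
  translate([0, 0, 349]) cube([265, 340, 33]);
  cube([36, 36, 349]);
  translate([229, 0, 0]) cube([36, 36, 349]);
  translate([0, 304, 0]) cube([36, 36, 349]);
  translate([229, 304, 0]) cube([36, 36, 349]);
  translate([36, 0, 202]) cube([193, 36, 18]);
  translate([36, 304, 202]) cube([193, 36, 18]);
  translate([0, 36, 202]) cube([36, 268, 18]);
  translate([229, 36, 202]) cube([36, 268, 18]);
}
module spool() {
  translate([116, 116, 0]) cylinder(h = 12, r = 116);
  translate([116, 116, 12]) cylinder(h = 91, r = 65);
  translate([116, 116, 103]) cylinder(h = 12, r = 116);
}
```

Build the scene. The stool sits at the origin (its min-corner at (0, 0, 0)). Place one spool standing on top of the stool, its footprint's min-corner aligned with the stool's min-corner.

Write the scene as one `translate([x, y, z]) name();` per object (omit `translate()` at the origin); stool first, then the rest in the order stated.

stool();
translate([0, 0, 382]) spool();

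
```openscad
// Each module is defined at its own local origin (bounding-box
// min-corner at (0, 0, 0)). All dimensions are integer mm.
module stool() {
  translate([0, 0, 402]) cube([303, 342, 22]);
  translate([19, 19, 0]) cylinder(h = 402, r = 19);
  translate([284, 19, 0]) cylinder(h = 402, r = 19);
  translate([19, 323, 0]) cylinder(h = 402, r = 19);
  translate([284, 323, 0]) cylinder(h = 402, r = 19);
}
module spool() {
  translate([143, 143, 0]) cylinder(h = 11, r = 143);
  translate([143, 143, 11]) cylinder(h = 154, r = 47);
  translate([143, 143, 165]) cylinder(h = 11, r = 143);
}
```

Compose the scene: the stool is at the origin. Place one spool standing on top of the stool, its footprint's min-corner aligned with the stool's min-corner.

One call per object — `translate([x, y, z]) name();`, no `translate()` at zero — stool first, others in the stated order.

stool();
translate([0, 0, 424]) spool();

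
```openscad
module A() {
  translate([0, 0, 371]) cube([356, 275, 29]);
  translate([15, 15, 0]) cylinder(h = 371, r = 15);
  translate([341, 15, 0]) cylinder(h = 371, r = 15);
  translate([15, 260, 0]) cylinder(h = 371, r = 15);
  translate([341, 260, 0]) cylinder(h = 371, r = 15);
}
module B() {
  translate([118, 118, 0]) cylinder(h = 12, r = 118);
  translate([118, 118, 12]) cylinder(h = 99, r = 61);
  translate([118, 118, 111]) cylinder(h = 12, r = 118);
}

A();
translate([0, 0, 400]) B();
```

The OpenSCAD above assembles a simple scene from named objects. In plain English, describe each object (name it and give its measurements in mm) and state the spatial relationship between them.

A is a four-legged stool. The seat is 356×275 mm, 29 mm thick, top at z = 400 mm. It stands on four round legs, each 30 mm in diameter, from z = 0 to the seat underside, each leg's axis is inset half a diameter from the nearest pair of seat edges (so the leg's bounding box is flush with the corner).

B is a spool: two coaxial disc flanges of radius 118 mm and thickness 12 mm, joined by a core cylinder of radius 61 mm and height 99 mm. The lower flange rests on z = 0 and the three cylinders share a vertical axis.

The spool is on top of the stool.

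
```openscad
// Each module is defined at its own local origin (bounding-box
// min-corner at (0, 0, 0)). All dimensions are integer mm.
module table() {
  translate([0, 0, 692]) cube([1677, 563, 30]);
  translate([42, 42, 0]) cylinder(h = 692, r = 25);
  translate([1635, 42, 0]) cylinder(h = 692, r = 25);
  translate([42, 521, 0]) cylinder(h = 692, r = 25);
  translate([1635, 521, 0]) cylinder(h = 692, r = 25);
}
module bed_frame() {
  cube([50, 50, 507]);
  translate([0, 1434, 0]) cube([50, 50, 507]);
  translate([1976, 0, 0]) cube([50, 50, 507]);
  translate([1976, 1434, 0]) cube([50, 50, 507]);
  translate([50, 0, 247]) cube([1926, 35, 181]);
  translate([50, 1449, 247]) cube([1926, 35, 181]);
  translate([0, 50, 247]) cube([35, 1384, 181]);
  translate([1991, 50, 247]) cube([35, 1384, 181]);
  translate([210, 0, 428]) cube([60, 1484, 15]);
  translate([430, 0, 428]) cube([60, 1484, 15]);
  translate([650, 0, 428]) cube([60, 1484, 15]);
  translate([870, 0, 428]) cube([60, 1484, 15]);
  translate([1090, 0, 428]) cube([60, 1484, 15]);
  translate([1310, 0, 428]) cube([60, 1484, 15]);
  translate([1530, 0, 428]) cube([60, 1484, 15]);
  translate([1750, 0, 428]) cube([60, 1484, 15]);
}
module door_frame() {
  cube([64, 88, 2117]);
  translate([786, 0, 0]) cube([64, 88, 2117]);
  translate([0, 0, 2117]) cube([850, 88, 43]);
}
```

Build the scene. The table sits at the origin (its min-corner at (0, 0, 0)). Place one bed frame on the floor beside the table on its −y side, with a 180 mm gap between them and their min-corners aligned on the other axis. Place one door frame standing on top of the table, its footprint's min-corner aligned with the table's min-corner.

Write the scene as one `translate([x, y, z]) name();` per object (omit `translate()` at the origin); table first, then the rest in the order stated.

table();
translate([0, -1664, 0]) bed_frame();
translate([0, 0, 722]) door_frame();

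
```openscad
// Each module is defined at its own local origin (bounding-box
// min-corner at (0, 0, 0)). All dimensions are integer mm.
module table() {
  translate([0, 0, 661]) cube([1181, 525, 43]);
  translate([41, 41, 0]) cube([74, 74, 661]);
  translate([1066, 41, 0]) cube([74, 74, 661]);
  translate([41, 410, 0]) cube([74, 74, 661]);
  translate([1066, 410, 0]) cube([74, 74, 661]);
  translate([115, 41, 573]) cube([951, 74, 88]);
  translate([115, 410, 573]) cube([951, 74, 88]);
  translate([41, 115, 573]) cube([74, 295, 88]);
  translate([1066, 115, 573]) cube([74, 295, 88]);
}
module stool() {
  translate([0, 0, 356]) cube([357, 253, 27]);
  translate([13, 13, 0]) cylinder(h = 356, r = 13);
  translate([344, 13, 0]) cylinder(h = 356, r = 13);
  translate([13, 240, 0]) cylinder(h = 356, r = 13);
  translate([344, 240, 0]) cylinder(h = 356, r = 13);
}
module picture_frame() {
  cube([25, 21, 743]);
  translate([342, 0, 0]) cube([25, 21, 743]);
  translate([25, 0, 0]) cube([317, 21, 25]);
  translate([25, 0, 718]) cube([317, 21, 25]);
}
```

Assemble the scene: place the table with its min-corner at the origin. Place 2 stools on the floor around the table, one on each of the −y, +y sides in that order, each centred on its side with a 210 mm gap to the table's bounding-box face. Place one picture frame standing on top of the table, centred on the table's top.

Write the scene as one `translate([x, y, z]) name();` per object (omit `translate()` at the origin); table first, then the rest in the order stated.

table();
translate([412, -463, 0]) stool();
translate([412, 735, 0]) stool();
translate([407, 252, 704]) picture_frame();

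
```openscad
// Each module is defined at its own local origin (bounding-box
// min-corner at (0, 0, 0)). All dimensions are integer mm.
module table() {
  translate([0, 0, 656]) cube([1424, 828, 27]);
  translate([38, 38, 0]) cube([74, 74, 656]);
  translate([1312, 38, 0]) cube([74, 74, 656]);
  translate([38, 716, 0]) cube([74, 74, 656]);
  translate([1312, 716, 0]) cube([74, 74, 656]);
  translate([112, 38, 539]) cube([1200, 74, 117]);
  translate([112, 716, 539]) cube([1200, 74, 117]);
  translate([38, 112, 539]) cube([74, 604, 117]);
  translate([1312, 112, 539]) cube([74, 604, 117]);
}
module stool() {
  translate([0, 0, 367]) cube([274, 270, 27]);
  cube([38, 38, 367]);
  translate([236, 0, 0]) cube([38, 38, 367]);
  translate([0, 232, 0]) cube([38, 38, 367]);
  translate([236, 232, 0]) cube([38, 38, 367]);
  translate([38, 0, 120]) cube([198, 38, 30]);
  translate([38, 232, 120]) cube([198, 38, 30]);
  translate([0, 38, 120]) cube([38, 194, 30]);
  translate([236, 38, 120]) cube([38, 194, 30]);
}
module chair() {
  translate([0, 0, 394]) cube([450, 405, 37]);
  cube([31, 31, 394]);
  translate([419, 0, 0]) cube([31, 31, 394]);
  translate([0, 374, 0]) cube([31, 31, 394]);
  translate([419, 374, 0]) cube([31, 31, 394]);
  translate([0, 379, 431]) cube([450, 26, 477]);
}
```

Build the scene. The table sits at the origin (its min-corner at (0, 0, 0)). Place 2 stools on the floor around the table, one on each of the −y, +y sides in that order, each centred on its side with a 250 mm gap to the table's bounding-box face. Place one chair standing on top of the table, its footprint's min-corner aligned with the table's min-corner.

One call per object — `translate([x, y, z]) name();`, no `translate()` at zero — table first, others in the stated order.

table();
translate([575, -520, 0]) stool();
translate([575, 1078, 0]) stool();
translate([0, 0, 683]) chair();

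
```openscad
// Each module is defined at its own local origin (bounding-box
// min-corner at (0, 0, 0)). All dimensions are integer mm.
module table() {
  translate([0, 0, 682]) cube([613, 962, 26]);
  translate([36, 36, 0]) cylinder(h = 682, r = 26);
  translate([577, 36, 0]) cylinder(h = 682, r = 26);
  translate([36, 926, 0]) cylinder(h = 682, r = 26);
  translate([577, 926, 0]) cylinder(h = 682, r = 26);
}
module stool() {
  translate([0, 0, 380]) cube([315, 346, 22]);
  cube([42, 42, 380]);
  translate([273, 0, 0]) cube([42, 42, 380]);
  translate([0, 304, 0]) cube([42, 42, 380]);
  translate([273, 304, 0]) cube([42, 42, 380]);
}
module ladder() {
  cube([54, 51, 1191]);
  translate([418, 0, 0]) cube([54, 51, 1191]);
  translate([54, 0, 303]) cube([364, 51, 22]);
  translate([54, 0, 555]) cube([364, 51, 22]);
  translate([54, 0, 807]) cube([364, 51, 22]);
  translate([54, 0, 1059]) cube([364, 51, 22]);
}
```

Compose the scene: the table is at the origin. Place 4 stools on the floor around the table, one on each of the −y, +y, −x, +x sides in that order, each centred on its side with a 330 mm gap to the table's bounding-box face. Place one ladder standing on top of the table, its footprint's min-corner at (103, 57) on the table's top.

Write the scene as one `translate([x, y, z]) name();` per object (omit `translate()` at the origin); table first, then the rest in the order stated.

table();
translate([149, -676, 0]) stool();
translate([149, 1292, 0]) stool();
translate([-645, 308, 0]) stool();
translate([943, 308, 0]) stool();
translate([103, 57, 708]) ladder();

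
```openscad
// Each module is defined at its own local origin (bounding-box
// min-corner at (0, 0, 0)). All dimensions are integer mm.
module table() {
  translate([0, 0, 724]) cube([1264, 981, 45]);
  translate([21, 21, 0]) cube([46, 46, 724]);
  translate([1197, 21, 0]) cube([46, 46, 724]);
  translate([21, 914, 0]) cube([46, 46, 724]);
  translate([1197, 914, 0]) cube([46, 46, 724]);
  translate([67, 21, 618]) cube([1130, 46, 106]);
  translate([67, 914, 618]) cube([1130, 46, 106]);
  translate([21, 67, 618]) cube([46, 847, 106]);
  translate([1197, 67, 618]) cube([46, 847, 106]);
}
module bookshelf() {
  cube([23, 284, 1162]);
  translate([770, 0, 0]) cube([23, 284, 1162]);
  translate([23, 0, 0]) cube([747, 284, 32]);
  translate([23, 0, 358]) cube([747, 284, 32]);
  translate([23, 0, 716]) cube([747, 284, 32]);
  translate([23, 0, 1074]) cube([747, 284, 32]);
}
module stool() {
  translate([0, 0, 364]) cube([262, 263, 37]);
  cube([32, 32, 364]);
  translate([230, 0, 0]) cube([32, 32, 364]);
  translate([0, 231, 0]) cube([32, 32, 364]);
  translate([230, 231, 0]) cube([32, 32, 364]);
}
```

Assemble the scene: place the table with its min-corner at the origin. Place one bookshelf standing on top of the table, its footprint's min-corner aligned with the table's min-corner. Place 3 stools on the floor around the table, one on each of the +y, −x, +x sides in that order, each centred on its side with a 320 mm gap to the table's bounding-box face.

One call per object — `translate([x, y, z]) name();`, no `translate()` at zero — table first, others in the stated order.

table();
translate([0, 0, 769]) bookshelf();
translate([501, 1301, 0]) stool();
translate([-582, 359, 0]) stool();
translate([1584, 359, 0]) stool();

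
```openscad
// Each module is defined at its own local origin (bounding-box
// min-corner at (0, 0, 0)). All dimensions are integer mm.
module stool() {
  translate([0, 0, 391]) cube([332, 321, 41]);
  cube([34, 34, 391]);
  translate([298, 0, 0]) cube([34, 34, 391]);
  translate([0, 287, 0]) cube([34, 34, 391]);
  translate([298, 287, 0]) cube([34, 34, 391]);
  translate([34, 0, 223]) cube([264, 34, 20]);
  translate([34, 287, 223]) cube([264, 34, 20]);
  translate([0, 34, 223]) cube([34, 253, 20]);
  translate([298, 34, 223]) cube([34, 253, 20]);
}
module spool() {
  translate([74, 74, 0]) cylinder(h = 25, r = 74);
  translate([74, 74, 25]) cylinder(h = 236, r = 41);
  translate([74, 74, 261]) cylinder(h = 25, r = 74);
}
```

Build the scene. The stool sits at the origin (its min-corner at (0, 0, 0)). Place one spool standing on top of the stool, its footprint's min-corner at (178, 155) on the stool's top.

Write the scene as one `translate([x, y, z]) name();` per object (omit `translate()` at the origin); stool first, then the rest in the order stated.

stool();
translate([178, 155, 432]) spool();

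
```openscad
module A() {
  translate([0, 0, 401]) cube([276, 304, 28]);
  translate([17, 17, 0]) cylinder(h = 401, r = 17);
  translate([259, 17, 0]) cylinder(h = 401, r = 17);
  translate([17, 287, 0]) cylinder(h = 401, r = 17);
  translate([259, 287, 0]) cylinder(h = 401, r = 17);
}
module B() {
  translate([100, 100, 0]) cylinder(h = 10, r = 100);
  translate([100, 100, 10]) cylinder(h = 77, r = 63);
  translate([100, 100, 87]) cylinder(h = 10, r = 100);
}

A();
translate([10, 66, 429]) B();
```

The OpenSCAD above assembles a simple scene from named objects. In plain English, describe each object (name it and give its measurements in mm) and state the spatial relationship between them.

A is a four-legged stool. The seat is a 276×304×28 mm slab whose top surface is at z = 429 mm; four round legs, each 34 mm in diameter, run from the floor (z = 0) to the underside of the seat, each leg's axis is inset half a diameter from the nearest pair of seat edges (so the leg's bounding box is flush with the corner).

B is a spool: two coaxial disc flanges of radius 100 mm and thickness 10 mm, joined by a core cylinder of radius 63 mm and height 77 mm. The lower flange rests on z = 0 and the three cylinders share a vertical axis.

The spool is on top of the stool.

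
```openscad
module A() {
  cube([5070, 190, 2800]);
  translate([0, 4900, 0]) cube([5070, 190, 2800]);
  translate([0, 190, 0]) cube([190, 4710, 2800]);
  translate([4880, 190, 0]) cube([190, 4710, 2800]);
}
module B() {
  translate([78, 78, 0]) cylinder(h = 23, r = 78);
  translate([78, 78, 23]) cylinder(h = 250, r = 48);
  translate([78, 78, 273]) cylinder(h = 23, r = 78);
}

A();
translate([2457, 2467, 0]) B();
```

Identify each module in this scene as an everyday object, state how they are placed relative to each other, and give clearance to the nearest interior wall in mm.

A is a house frame. B is a spool. The spool sits inside the house frame, centred. The clearance to the nearest interior wall is 2267 mm.

Clearances: x = 2267, y = 2277; minimum 2267 mm.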